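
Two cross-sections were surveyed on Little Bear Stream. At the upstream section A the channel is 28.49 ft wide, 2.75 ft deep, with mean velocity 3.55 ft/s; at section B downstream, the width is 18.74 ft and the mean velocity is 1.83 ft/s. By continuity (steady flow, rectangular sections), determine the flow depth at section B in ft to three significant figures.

8.11 ft

Q = A₁V₁ = (28.49×2.75) × 3.55 = 278.1 ft³/s
d₂ = Q/(b₂ V₂) = 278.1/(18.74×1.83) = 8.110 ft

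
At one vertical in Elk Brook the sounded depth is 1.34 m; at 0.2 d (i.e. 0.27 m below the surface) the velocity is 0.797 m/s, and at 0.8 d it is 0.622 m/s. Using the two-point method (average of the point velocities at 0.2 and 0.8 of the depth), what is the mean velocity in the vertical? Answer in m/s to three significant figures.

v̄ = (0.797 + 0.622) / 2 = 0.7095 m/s

0.710 m/s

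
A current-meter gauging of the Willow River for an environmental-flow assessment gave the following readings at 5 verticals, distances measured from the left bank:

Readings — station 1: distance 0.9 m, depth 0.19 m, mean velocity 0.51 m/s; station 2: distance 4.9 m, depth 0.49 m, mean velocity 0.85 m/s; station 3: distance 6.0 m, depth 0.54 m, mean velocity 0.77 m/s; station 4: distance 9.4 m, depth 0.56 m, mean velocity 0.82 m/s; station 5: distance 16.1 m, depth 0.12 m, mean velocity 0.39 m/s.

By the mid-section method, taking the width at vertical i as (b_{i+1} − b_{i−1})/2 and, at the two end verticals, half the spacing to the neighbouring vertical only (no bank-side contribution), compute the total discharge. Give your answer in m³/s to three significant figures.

4.67 m³/s

w_1 = (4.9 − 0.9)/2 = 2 m; q_1 = 0.51 × 0.19 × 2 = 0.1938 m³/s
w_2 = (6.0 − 0.9)/2 = 2.55 m; q_2 = 0.85 × 0.49 × 2.55 = 1.062 m³/s
w_3 = (9.4 − 4.9)/2 = 2.25 m; q_3 = 0.77 × 0.54 × 2.25 = 0.9356 m³/s
w_4 = (16.1 − 6.0)/2 = 5.05 m; q_4 = 0.82 × 0.56 × 5.05 = 2.319 m³/s
w_5 = (16.1 − 9.4)/2 = 3.35 m; q_5 = 0.39 × 0.12 × 3.35 = 0.1568 m³/s
Q = Σ qᵢ = 4.667 m³/s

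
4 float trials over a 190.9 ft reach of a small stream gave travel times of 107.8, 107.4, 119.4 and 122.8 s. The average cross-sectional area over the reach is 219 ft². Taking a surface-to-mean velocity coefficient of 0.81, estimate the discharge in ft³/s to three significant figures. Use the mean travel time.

t̄ = (107.8 + 107.4 + 119.4 + 122.8) / 4 = 114.35 s
v_surface = L / t̄ = 190.9 / 114.35 = 1.669 ft/s
v_mean = 0.81 × 1.669 = 1.352 ft/s
Q = A × v_mean = 219 × 1.352 = 296.1 ft³/s

296 ft³/s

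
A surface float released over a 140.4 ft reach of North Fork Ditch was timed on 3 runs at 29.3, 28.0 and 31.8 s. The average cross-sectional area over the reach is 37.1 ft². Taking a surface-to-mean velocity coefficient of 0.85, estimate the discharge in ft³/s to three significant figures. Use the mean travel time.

149 ft³/s

t̄ = (29.3 + 28.0 + 31.8) / 3 = 29.7 s
v_surface = L / t̄ = 140.4 / 29.7 = 4.727 ft/s
v_mean = 0.85 × 4.727 = 4.018 ft/s
Q = A × v_mean = 37.1 × 4.018 = 149.1 ft³/s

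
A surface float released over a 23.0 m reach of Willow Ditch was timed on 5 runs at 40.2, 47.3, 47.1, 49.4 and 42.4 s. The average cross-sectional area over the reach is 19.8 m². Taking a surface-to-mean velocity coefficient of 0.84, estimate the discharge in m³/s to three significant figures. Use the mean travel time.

8.45 m³/s

t̄ = (40.2 + 47.3 + 47.1 + 49.4 + 42.4) / 5 = 45.28 s
v_surface = L / t̄ = 23.0 / 45.28 = 0.5080 m/s
v_mean = 0.84 × 0.5080 = 0.4267 m/s
Q = A × v_mean = 19.8 × 0.4267 = 8.448 m³/s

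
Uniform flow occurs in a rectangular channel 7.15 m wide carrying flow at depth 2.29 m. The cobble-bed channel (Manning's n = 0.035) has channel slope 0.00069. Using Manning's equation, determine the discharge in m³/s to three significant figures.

A = b·y = 7.15 × 2.29 = 16.37 m²
P = b + 2y = 7.15 + 2×2.29 = 11.73 m
R = A/P = 16.37/11.73 = 1.396 m
Q = (1/n)·A·R^(2/3)·S^(1/2) = (1/0.035) × 16.37 × 1.396^(2/3) × 0.00069^(1/2) = 15.35 m³/s

15.3 m³/s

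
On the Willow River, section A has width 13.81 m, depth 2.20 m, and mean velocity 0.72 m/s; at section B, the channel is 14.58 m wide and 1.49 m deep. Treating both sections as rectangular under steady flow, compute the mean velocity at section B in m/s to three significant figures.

1.01 m/s

Q = A₁V₁ = (13.81×2.20) × 0.72 = 21.88 m³/s
A₂ = 14.58 × 1.49 = 21.72 m²
V₂ = Q/A₂ = 21.88/21.72 = 1.007 m/s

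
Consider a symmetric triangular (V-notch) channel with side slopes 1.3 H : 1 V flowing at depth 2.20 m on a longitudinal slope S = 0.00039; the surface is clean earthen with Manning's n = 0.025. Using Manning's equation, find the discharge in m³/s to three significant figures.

A = z·y² = 1.3×2.20² = 6.292 m²
P = 2y√(1+z²) = 2×2.20×√(1+1.3²) = 7.217 m
R = A/P = 6.292/7.217 = 0.8719 m
Q = (1/n)·A·R^(2/3)·S^(1/2) = (1/0.025) × 6.292 × 0.8719^(2/3) × 0.00039^(1/2) = 4.536 m³/s

4.54 m³/s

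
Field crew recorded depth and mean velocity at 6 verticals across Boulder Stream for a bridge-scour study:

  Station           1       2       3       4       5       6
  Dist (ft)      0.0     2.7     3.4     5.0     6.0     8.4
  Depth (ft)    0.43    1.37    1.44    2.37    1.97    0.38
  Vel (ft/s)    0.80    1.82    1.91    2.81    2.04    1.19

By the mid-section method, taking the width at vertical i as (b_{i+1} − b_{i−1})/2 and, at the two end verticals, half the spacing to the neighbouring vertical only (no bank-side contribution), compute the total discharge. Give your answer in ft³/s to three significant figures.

w_1 = (2.7 − 0.0)/2 = 1.35 ft; q_1 = 0.80 × 0.43 × 1.35 = 0.4644 ft³/s
w_2 = (3.4 − 0.0)/2 = 1.7 ft; q_2 = 1.82 × 1.37 × 1.7 = 4.239 ft³/s
w_3 = (5.0 − 2.7)/2 = 1.15 ft; q_3 = 1.91 × 1.44 × 1.15 = 3.163 ft³/s
w_4 = (6.0 − 3.4)/2 = 1.3 ft; q_4 = 2.81 × 2.37 × 1.3 = 8.658 ft³/s
w_5 = (8.4 − 5.0)/2 = 1.7 ft; q_5 = 2.04 × 1.97 × 1.7 = 6.832 ft³/s
w_6 = (8.4 − 6.0)/2 = 1.2 ft; q_6 = 1.19 × 0.38 × 1.2 = 0.5426 ft³/s
Q = Σ qᵢ = 23.90 ft³/s

23.9 ft³/s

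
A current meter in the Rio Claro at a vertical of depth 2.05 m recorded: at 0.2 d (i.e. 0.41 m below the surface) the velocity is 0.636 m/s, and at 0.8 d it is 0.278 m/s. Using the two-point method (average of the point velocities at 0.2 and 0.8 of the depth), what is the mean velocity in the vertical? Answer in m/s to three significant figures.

0.457 m/s

v̄ = (0.636 + 0.278) / 2 = 0.4570 m/s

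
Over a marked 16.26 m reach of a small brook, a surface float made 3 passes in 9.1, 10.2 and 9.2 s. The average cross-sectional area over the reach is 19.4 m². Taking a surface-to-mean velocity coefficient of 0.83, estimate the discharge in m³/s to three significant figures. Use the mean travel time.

t̄ = (9.1 + 10.2 + 9.2) / 3 = 9.5 s
v_surface = L / t̄ = 16.26 / 9.5 = 1.712 m/s
v_mean = 0.83 × 1.712 = 1.421 m/s
Q = A × v_mean = 19.4 × 1.421 = 27.56 m³/s

27.6 m³/s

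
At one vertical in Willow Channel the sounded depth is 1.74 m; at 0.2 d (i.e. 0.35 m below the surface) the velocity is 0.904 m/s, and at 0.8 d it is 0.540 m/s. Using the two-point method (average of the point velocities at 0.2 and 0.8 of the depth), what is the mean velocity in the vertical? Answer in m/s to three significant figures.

v̄ = (0.904 + 0.540) / 2 = 0.7220 m/s

0.722 m/s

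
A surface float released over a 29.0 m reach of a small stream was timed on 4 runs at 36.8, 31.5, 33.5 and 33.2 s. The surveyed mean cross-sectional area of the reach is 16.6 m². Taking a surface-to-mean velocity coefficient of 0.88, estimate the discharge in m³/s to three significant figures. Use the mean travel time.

t̄ = (36.8 + 31.5 + 33.5 + 33.2) / 4 = 33.75 s
v_surface = L / t̄ = 29.0 / 33.75 = 0.8593 m/s
v_mean = 0.88 × 0.8593 = 0.7561 m/s
Q = A × v_mean = 16.6 × 0.7561 = 12.55 m³/s

12.6 m³/s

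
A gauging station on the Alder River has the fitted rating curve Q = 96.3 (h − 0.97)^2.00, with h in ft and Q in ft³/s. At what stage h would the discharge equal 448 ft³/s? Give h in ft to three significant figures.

3.13 ft

h − h₀ = (Q/C)^(1/b) = (448/96.3)^(1/2.00) = 2.157 ft
h = 0.97 + 2.157 = 3.127 ft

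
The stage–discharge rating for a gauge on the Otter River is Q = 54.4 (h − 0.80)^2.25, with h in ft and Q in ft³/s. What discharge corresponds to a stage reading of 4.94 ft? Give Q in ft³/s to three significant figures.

1330 ft³/s

Q = 54.4 × (4.94 − 0.80)^2.25 = 54.4 × 4.14^2.25 = 1330 ft³/s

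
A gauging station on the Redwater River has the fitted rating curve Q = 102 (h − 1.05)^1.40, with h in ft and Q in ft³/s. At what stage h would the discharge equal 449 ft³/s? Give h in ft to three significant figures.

h − h₀ = (Q/C)^(1/b) = (449/102)^(1/1.40) = 2.882 ft
h = 1.05 + 2.882 = 3.932 ft

3.93 ft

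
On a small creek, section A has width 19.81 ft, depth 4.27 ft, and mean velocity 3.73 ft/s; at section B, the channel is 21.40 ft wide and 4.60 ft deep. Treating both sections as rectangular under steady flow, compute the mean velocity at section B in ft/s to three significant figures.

Q = A₁V₁ = (19.81×4.27) × 3.73 = 315.5 ft³/s
A₂ = 21.40 × 4.60 = 98.44 ft²
V₂ = Q/A₂ = 315.5/98.44 = 3.205 ft/s

3.21 ft/s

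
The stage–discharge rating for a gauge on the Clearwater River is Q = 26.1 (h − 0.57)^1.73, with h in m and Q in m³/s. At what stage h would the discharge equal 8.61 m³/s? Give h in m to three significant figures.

1.10 m

h − h₀ = (Q/C)^(1/b) = (8.61/26.1)^(1/1.73) = 0.5267 m
h = 0.57 + 0.5267 = 1.097 m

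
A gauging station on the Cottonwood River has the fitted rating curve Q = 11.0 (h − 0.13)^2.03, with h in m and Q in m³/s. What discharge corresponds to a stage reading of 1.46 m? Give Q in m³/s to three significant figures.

19.6 m³/s

Q = 11.0 × (1.46 − 0.13)^2.03 = 11.0 × 1.33^2.03 = 19.63 m³/s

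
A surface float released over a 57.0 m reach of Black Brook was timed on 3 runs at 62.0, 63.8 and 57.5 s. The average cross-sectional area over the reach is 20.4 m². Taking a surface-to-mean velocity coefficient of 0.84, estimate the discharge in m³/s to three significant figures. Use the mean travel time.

t̄ = (62.0 + 63.8 + 57.5) / 3 = 61.1 s
v_surface = L / t̄ = 57.0 / 61.1 = 0.9329 m/s
v_mean = 0.84 × 0.9329 = 0.7836 m/s
Q = A × v_mean = 20.4 × 0.7836 = 15.99 m³/s

16.0 m³/s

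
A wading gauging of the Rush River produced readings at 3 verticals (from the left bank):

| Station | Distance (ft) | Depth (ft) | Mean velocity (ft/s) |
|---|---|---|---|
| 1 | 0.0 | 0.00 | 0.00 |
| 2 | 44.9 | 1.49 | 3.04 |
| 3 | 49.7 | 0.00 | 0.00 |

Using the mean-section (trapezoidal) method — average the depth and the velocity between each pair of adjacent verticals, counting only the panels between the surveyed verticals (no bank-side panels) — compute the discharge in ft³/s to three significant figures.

56.3 ft³/s

Panel 1-2: Δb = 44.9 ft, d̄ = (0.00+1.49)/2 = 0.745, v̄ = (0.00+3.04)/2 = 1.52 → q = 44.9×0.745×1.52 = 50.84 ft³/s
Panel 2-3: Δb = 4.8 ft, d̄ = (1.49+0.00)/2 = 0.745, v̄ = (3.04+0.00)/2 = 1.52 → q = 4.8×0.745×1.52 = 5.436 ft³/s
Q = Σ q = 56.28 ft³/s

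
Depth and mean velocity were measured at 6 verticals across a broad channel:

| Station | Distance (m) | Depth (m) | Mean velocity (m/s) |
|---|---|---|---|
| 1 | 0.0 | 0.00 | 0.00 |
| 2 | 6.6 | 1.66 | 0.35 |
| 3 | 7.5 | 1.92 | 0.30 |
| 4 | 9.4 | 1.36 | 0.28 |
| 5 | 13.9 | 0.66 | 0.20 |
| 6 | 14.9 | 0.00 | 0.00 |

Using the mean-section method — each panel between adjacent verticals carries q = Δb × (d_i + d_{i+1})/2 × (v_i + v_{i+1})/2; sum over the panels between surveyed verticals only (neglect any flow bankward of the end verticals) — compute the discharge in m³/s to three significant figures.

3.51 m³/s

Panel 1-2: Δb = 6.6 m, d̄ = (0.00+1.66)/2 = 0.83, v̄ = (0.00+0.35)/2 = 0.175 → q = 6.6×0.83×0.175 = 0.9587 m³/s
Panel 2-3: Δb = 0.9 m, d̄ = (1.66+1.92)/2 = 1.79, v̄ = (0.35+0.30)/2 = 0.325 → q = 0.9×1.79×0.325 = 0.5236 m³/s
Panel 3-4: Δb = 1.9 m, d̄ = (1.92+1.36)/2 = 1.64, v̄ = (0.30+0.28)/2 = 0.29 → q = 1.9×1.64×0.29 = 0.9036 m³/s
Panel 4-5: Δb = 4.5 m, d̄ = (1.36+0.66)/2 = 1.01, v̄ = (0.28+0.20)/2 = 0.24 → q = 4.5×1.01×0.24 = 1.091 m³/s
Panel 5-6: Δb = 1 m, d̄ = (0.66+0.00)/2 = 0.33, v̄ = (0.20+0.00)/2 = 0.1 → q = 1×0.33×0.1 = 0.03300 m³/s
Q = Σ q = 3.510 m³/s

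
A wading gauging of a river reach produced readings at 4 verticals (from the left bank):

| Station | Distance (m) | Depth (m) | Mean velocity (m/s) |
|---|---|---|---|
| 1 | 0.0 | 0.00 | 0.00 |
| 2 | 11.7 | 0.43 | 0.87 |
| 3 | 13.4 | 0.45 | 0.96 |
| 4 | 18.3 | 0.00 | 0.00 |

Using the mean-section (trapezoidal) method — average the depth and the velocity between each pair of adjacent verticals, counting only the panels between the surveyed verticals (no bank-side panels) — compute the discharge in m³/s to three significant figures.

Panel 1-2: Δb = 11.7 m, d̄ = (0.00+0.43)/2 = 0.215, v̄ = (0.00+0.87)/2 = 0.435 → q = 11.7×0.215×0.435 = 1.094 m³/s
Panel 2-3: Δb = 1.7 m, d̄ = (0.43+0.45)/2 = 0.44, v̄ = (0.87+0.96)/2 = 0.915 → q = 1.7×0.44×0.915 = 0.6844 m³/s
Panel 3-4: Δb = 4.9 m, d̄ = (0.45+0.00)/2 = 0.225, v̄ = (0.96+0.00)/2 = 0.48 → q = 4.9×0.225×0.48 = 0.5292 m³/s
Q = Σ q = 2.308 m³/s

2.31 m³/s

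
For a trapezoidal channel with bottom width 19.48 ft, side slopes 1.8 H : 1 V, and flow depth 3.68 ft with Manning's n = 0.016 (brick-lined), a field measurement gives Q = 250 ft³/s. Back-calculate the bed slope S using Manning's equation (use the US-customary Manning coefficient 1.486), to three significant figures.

0.000201

A = (b + z·y)·y = (19.48 + 1.8×3.68)×3.68 = 96.06 ft²
P = b + 2y√(1+z²) = 19.48 + 2×3.68×√(1+1.8²) = 34.64 ft
R = A/P = 96.06/34.64 = 2.774 ft
S = (Q·n / (1.486·A·R^(2/3)))² = (250×0.016 / (1.486×96.06×1.974))² = 0.0002015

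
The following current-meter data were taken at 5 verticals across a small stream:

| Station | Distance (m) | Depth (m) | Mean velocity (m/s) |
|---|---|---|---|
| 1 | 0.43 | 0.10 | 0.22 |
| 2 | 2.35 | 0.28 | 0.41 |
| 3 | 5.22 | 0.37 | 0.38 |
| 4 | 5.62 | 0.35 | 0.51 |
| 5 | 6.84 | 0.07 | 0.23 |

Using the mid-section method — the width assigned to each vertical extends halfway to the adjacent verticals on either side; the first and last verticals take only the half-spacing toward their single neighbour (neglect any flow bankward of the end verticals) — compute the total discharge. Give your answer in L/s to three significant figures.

w_1 = (2.35 − 0.43)/2 = 0.96 m; q_1 = 0.22 × 0.10 × 0.96 = 0.02112 m³/s
w_2 = (5.22 − 0.43)/2 = 2.395 m; q_2 = 0.41 × 0.28 × 2.395 = 0.2749 m³/s
w_3 = (5.62 − 2.35)/2 = 1.635 m; q_3 = 0.38 × 0.37 × 1.635 = 0.2299 m³/s
w_4 = (6.84 − 5.22)/2 = 0.81 m; q_4 = 0.51 × 0.35 × 0.81 = 0.1446 m³/s
w_5 = (6.84 − 5.62)/2 = 0.61 m; q_5 = 0.23 × 0.07 × 0.61 = 0.009821 m³/s
Q = Σ qᵢ = 0.6804 m³/s
= 0.6804 × 1000 = 680.4 L/s

680 L/s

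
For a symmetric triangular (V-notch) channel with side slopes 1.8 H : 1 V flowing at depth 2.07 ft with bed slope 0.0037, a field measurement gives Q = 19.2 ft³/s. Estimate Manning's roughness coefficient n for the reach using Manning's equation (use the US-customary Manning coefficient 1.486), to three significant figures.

0.0340

A = z·y² = 1.8×2.07² = 7.713 ft²
P = 2y√(1+z²) = 2×2.07×√(1+1.8²) = 8.525 ft
R = A/P = 7.713/8.525 = 0.9048 ft
n = (1.486/Q)·A·R^(2/3)·S^(1/2) = (1.486/19.2) × 7.713 × 0.9354 × 0.06083 = 0.03397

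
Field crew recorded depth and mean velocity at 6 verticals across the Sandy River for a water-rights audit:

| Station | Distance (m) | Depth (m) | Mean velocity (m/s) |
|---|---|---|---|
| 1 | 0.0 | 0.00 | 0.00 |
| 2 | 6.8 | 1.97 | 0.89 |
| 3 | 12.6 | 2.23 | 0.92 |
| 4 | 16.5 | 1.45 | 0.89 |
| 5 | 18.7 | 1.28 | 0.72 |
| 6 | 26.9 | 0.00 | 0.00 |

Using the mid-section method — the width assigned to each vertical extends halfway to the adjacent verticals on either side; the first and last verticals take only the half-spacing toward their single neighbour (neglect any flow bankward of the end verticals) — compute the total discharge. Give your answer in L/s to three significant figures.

29700 L/s

w_2 = (12.6 − 0.0)/2 = 6.3 m; q_2 = 0.89 × 1.97 × 6.3 = 11.05 m³/s
w_3 = (16.5 − 6.8)/2 = 4.85 m; q_3 = 0.92 × 2.23 × 4.85 = 9.950 m³/s
w_4 = (18.7 − 12.6)/2 = 3.05 m; q_4 = 0.89 × 1.45 × 3.05 = 3.936 m³/s
w_5 = (26.9 − 16.5)/2 = 5.2 m; q_5 = 0.72 × 1.28 × 5.2 = 4.792 m³/s
Stations 1, 6 contribute zero (depth or velocity is 0).
Q = Σ qᵢ = 29.72 m³/s
= 29.72 × 1000 = 29720 L/s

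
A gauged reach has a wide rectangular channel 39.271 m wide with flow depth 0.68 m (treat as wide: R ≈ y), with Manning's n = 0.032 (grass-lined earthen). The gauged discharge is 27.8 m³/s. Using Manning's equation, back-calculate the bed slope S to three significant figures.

A = b·y = 39.271 × 0.68 = 26.70 m²
Wide channel: R ≈ y = 0.68 m
S = (Q·n / (1·A·R^(2/3)))² = (27.8×0.032 / (1×26.70×0.7733))² = 0.001856

0.00186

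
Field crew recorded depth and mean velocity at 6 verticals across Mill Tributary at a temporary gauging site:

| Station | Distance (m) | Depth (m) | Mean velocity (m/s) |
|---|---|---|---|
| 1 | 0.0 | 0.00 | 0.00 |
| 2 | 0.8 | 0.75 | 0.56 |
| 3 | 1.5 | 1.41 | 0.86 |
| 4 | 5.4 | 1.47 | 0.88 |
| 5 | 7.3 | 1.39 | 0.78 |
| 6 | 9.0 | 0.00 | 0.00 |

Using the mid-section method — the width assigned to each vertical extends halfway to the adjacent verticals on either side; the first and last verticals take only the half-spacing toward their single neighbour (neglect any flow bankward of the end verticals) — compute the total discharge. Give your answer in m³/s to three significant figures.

w_2 = (1.5 − 0.0)/2 = 0.75 m; q_2 = 0.56 × 0.75 × 0.75 = 0.3150 m³/s
w_3 = (5.4 − 0.8)/2 = 2.3 m; q_3 = 0.86 × 1.41 × 2.3 = 2.789 m³/s
w_4 = (7.3 − 1.5)/2 = 2.9 m; q_4 = 0.88 × 1.47 × 2.9 = 3.751 m³/s
w_5 = (9.0 − 5.4)/2 = 1.8 m; q_5 = 0.78 × 1.39 × 1.8 = 1.952 m³/s
Stations 1, 6 contribute zero (depth or velocity is 0).
Q = Σ qᵢ = 8.807 m³/s

8.81 m³/s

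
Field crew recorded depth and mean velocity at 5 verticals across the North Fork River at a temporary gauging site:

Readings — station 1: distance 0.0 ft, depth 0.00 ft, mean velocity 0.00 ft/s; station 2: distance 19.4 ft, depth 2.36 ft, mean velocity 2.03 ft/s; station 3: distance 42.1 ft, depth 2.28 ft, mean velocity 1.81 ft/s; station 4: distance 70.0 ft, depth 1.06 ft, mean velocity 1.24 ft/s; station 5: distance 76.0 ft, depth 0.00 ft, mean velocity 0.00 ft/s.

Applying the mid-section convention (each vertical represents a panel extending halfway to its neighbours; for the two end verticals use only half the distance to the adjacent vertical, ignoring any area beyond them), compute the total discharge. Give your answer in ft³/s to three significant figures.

228 ft³/s

w_2 = (42.1 − 0.0)/2 = 21.05 ft; q_2 = 2.03 × 2.36 × 21.05 = 100.8 ft³/s
w_3 = (70.0 − 19.4)/2 = 25.3 ft; q_3 = 1.81 × 2.28 × 25.3 = 104.4 ft³/s
w_4 = (76.0 − 42.1)/2 = 16.95 ft; q_4 = 1.24 × 1.06 × 16.95 = 22.28 ft³/s
Stations 1, 5 contribute zero (depth or velocity is 0).
Q = Σ qᵢ = 227.5 ft³/s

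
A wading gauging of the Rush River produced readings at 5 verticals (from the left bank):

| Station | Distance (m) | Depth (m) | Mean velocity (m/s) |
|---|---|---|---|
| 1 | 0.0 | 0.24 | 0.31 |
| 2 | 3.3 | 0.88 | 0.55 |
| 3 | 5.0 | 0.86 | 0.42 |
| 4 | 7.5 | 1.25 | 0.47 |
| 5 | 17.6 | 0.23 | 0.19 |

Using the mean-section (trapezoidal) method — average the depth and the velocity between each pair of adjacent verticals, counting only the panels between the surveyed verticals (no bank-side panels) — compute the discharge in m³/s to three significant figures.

5.15 m³/s

Panel 1-2: Δb = 3.3 m, d̄ = (0.24+0.88)/2 = 0.56, v̄ = (0.31+0.55)/2 = 0.43 → q = 3.3×0.56×0.43 = 0.7946 m³/s
Panel 2-3: Δb = 1.7 m, d̄ = (0.88+0.86)/2 = 0.87, v̄ = (0.55+0.42)/2 = 0.485 → q = 1.7×0.87×0.485 = 0.7173 m³/s
Panel 3-4: Δb = 2.5 m, d̄ = (0.86+1.25)/2 = 1.055, v̄ = (0.42+0.47)/2 = 0.445 → q = 2.5×1.055×0.445 = 1.174 m³/s
Panel 4-5: Δb = 10.1 m, d̄ = (1.25+0.23)/2 = 0.74, v̄ = (0.47+0.19)/2 = 0.33 → q = 10.1×0.74×0.33 = 2.466 m³/s
Q = Σ q = 5.152 m³/s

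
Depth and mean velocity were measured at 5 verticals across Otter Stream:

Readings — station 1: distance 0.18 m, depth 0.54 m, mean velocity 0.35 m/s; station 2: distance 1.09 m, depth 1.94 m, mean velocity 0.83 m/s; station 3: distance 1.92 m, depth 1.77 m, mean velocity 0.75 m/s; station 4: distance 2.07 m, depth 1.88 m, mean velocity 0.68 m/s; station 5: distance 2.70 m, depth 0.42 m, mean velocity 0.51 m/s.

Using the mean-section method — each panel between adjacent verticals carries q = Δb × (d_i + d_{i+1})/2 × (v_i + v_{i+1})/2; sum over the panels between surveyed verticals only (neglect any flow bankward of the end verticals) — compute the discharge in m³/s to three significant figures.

Panel 1-2: Δb = 0.91 m, d̄ = (0.54+1.94)/2 = 1.24, v̄ = (0.35+0.83)/2 = 0.59 → q = 0.91×1.24×0.59 = 0.6658 m³/s
Panel 2-3: Δb = 0.83 m, d̄ = (1.94+1.77)/2 = 1.855, v̄ = (0.83+0.75)/2 = 0.79 → q = 0.83×1.855×0.79 = 1.216 m³/s
Panel 3-4: Δb = 0.15 m, d̄ = (1.77+1.88)/2 = 1.825, v̄ = (0.75+0.68)/2 = 0.715 → q = 0.15×1.825×0.715 = 0.1957 m³/s
Panel 4-5: Δb = 0.63 m, d̄ = (1.88+0.42)/2 = 1.15, v̄ = (0.68+0.51)/2 = 0.595 → q = 0.63×1.15×0.595 = 0.4311 m³/s
Q = Σ q = 2.509 m³/s

2.51 m³/s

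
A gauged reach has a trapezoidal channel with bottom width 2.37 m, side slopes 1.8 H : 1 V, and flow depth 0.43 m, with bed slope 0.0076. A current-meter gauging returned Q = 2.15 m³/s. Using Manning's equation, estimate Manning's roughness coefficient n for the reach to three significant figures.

A = (b + z·y)·y = (2.37 + 1.8×0.43)×0.43 = 1.352 m²
P = b + 2y√(1+z²) = 2.37 + 2×0.43×√(1+1.8²) = 4.141 m
R = A/P = 1.352/4.141 = 0.3265 m
n = (1/Q)·A·R^(2/3)·S^(1/2) = (1/2.15) × 1.352 × 0.4741 × 0.08718 = 0.02599

0.0260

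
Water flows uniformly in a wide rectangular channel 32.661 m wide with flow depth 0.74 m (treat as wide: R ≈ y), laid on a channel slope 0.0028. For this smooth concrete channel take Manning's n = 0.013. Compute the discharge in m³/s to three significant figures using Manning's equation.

A = b·y = 32.661 × 0.74 = 24.17 m²
Wide channel: R ≈ y = 0.74 m
Q = (1/n)·A·R^(2/3)·S^(1/2) = (1/0.013) × 24.17 × 0.7400^(2/3) × 0.0028^(1/2) = 80.49 m³/s

80.5 m³/s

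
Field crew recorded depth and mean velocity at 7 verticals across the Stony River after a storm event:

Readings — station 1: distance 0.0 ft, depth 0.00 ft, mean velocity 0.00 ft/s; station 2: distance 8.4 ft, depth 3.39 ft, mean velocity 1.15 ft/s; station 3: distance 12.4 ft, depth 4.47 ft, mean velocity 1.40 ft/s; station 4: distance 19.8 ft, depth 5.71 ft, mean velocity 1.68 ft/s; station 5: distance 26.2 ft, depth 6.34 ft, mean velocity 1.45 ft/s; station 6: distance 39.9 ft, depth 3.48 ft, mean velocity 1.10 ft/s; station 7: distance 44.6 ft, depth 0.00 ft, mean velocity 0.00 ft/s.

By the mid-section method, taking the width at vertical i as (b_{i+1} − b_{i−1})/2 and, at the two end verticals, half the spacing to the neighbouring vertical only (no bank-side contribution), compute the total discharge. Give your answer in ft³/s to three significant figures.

254 ft³/s

w_2 = (12.4 − 0.0)/2 = 6.2 ft; q_2 = 1.15 × 3.39 × 6.2 = 24.17 ft³/s
w_3 = (19.8 − 8.4)/2 = 5.7 ft; q_3 = 1.40 × 4.47 × 5.7 = 35.67 ft³/s
w_4 = (26.2 − 12.4)/2 = 6.9 ft; q_4 = 1.68 × 5.71 × 6.9 = 66.19 ft³/s
w_5 = (39.9 − 19.8)/2 = 10.05 ft; q_5 = 1.45 × 6.34 × 10.05 = 92.39 ft³/s
w_6 = (44.6 − 26.2)/2 = 9.2 ft; q_6 = 1.10 × 3.48 × 9.2 = 35.22 ft³/s
Stations 1, 7 contribute zero (depth or velocity is 0).
Q = Σ qᵢ = 253.6 ft³/s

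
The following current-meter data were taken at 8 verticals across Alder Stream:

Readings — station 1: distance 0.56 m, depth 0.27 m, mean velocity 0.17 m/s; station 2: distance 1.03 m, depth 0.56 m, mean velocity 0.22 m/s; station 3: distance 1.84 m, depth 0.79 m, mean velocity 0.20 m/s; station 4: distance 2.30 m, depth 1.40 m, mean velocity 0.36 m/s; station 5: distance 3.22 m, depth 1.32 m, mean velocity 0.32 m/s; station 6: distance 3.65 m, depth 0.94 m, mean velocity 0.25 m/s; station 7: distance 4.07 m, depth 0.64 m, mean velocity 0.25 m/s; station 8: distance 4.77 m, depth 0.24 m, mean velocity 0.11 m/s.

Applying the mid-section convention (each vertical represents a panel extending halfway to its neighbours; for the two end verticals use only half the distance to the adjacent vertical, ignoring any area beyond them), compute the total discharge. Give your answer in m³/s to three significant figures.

1.02 m³/s

w_1 = (1.03 − 0.56)/2 = 0.235 m; q_1 = 0.17 × 0.27 × 0.235 = 0.01079 m³/s
w_2 = (1.84 − 0.56)/2 = 0.64 m; q_2 = 0.22 × 0.56 × 0.64 = 0.07885 m³/s
w_3 = (2.30 − 1.03)/2 = 0.635 m; q_3 = 0.20 × 0.79 × 0.635 = 0.1003 m³/s
w_4 = (3.22 − 1.84)/2 = 0.69 m; q_4 = 0.36 × 1.40 × 0.69 = 0.3478 m³/s
w_5 = (3.65 − 2.30)/2 = 0.675 m; q_5 = 0.32 × 1.32 × 0.675 = 0.2851 m³/s
w_6 = (4.07 − 3.22)/2 = 0.425 m; q_6 = 0.25 × 0.94 × 0.425 = 0.09988 m³/s
w_7 = (4.77 − 3.65)/2 = 0.56 m; q_7 = 0.25 × 0.64 × 0.56 = 0.08960 m³/s
w_8 = (4.77 − 4.07)/2 = 0.35 m; q_8 = 0.11 × 0.24 × 0.35 = 0.009240 m³/s
Q = Σ qᵢ = 1.022 m³/s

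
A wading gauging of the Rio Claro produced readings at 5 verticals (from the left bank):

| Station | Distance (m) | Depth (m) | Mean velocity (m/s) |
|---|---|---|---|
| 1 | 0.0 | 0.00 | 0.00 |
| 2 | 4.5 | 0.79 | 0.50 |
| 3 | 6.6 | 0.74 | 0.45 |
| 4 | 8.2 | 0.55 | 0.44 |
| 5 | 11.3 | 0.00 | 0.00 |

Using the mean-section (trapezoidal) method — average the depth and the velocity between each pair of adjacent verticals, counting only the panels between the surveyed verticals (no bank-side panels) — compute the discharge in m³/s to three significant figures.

Panel 1-2: Δb = 4.5 m, d̄ = (0.00+0.79)/2 = 0.395, v̄ = (0.00+0.50)/2 = 0.25 → q = 4.5×0.395×0.25 = 0.4444 m³/s
Panel 2-3: Δb = 2.1 m, d̄ = (0.79+0.74)/2 = 0.765, v̄ = (0.50+0.45)/2 = 0.475 → q = 2.1×0.765×0.475 = 0.7631 m³/s
Panel 3-4: Δb = 1.6 m, d̄ = (0.74+0.55)/2 = 0.645, v̄ = (0.45+0.44)/2 = 0.445 → q = 1.6×0.645×0.445 = 0.4592 m³/s
Panel 4-5: Δb = 3.1 m, d̄ = (0.55+0.00)/2 = 0.275, v̄ = (0.44+0.00)/2 = 0.22 → q = 3.1×0.275×0.22 = 0.1876 m³/s
Q = Σ q = 1.854 m³/s

1.85 m³/s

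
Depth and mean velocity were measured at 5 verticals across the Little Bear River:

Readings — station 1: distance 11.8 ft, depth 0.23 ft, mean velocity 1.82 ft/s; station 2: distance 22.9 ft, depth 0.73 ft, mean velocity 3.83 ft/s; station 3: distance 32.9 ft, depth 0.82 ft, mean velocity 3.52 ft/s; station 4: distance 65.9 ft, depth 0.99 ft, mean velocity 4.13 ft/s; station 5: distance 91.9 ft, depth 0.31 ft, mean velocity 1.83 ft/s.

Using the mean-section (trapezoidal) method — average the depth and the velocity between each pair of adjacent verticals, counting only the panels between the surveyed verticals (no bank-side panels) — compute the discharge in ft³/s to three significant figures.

208 ft³/s

Panel 1-2: Δb = 11.1 ft, d̄ = (0.23+0.73)/2 = 0.48, v̄ = (1.82+3.83)/2 = 2.825 → q = 11.1×0.48×2.825 = 15.05 ft³/s
Panel 2-3: Δb = 10 ft, d̄ = (0.73+0.82)/2 = 0.775, v̄ = (3.83+3.52)/2 = 3.675 → q = 10×0.775×3.675 = 28.48 ft³/s
Panel 3-4: Δb = 33 ft, d̄ = (0.82+0.99)/2 = 0.905, v̄ = (3.52+4.13)/2 = 3.825 → q = 33×0.905×3.825 = 114.2 ft³/s
Panel 4-5: Δb = 26 ft, d̄ = (0.99+0.31)/2 = 0.65, v̄ = (4.13+1.83)/2 = 2.98 → q = 26×0.65×2.98 = 50.36 ft³/s
Q = Σ q = 208.1 ft³/s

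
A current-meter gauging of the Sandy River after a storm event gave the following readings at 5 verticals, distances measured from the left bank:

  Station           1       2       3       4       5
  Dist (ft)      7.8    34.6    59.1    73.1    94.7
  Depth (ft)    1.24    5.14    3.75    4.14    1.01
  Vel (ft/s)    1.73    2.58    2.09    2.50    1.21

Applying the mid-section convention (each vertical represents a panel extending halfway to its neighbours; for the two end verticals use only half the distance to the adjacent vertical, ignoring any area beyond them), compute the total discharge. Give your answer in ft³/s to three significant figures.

717 ft³/s

w_1 = (34.6 − 7.8)/2 = 13.4 ft; q_1 = 1.73 × 1.24 × 13.4 = 28.75 ft³/s
w_2 = (59.1 − 7.8)/2 = 25.65 ft; q_2 = 2.58 × 5.14 × 25.65 = 340.1 ft³/s
w_3 = (73.1 − 34.6)/2 = 19.25 ft; q_3 = 2.09 × 3.75 × 19.25 = 150.9 ft³/s
w_4 = (94.7 − 59.1)/2 = 17.8 ft; q_4 = 2.50 × 4.14 × 17.8 = 184.2 ft³/s
w_5 = (94.7 − 73.1)/2 = 10.8 ft; q_5 = 1.21 × 1.01 × 10.8 = 13.20 ft³/s
Q = Σ qᵢ = 717.2 ft³/s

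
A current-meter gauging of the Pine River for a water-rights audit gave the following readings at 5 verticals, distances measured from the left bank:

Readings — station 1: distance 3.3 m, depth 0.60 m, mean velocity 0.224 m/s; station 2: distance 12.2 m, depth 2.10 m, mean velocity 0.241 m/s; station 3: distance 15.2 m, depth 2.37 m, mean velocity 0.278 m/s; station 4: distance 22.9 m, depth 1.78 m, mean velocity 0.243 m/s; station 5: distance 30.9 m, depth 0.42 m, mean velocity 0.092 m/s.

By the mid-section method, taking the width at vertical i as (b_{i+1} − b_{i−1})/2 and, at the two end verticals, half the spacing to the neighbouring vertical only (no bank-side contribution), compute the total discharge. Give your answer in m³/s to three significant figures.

10.7 m³/s

w_1 = (12.2 − 3.3)/2 = 4.45 m; q_1 = 0.224 × 0.60 × 4.45 = 0.5981 m³/s
w_2 = (15.2 − 3.3)/2 = 5.95 m; q_2 = 0.241 × 2.10 × 5.95 = 3.011 m³/s
w_3 = (22.9 − 12.2)/2 = 5.35 m; q_3 = 0.278 × 2.37 × 5.35 = 3.525 m³/s
w_4 = (30.9 − 15.2)/2 = 7.85 m; q_4 = 0.243 × 1.78 × 7.85 = 3.395 m³/s
w_5 = (30.9 − 22.9)/2 = 4 m; q_5 = 0.092 × 0.42 × 4 = 0.1546 m³/s
Q = Σ qᵢ = 10.68 m³/s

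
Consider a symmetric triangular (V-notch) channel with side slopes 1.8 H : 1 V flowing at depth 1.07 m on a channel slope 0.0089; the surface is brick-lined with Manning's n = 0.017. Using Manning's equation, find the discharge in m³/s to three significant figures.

A = z·y² = 1.8×1.07² = 2.061 m²
P = 2y√(1+z²) = 2×1.07×√(1+1.8²) = 4.407 m
R = A/P = 2.061/4.407 = 0.4677 m
Q = (1/n)·A·R^(2/3)·S^(1/2) = (1/0.017) × 2.061 × 0.4677^(2/3) × 0.0089^(1/2) = 6.890 m³/s

6.89 m³/s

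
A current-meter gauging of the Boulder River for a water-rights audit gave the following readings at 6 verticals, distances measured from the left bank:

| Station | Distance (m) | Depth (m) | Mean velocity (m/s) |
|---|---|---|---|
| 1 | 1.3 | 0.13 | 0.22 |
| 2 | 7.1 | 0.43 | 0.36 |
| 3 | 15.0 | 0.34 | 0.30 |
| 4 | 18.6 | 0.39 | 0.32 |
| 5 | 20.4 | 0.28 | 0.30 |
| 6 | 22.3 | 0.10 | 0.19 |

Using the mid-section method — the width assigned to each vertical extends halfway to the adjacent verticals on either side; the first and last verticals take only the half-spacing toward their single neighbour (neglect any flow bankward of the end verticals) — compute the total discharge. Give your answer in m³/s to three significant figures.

w_1 = (7.1 − 1.3)/2 = 2.9 m; q_1 = 0.22 × 0.13 × 2.9 = 0.08294 m³/s
w_2 = (15.0 − 1.3)/2 = 6.85 m; q_2 = 0.36 × 0.43 × 6.85 = 1.060 m³/s
w_3 = (18.6 − 7.1)/2 = 5.75 m; q_3 = 0.30 × 0.34 × 5.75 = 0.5865 m³/s
w_4 = (20.4 − 15.0)/2 = 2.7 m; q_4 = 0.32 × 0.39 × 2.7 = 0.3370 m³/s
w_5 = (22.3 − 18.6)/2 = 1.85 m; q_5 = 0.30 × 0.28 × 1.85 = 0.1554 m³/s
w_6 = (22.3 − 20.4)/2 = 0.95 m; q_6 = 0.19 × 0.10 × 0.95 = 0.01805 m³/s
Q = Σ qᵢ = 2.240 m³/s

2.24 m³/s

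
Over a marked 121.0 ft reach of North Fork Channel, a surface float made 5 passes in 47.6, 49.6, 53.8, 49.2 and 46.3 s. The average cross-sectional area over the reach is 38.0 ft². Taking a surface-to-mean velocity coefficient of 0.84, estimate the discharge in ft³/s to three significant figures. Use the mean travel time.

78.3 ft³/s

t̄ = (47.6 + 49.6 + 53.8 + 49.2 + 46.3) / 5 = 49.3 s
v_surface = L / t̄ = 121.0 / 49.3 = 2.454 ft/s
v_mean = 0.84 × 2.454 = 2.062 ft/s
Q = A × v_mean = 38.0 × 2.062 = 78.34 ft³/s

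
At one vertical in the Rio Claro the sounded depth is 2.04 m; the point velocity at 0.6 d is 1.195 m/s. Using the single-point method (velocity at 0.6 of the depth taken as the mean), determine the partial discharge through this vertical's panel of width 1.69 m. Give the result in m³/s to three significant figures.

v̄ = v₀.₆ = 1.195 m/s
q = v̄ × d × w = 1.195 × 2.04 × 1.69 = 4.120 m³/s

4.12 m³/s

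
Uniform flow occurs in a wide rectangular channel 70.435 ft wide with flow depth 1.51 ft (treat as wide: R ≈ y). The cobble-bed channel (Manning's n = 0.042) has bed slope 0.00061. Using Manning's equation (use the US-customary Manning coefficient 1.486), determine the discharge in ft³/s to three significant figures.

A = b·y = 70.435 × 1.51 = 106.4 ft²
Wide channel: R ≈ y = 1.51 ft
Q = (1.486/n)·A·R^(2/3)·S^(1/2) = (1.486/0.042) × 106.4 × 1.510^(2/3) × 0.00061^(1/2) = 122.3 ft³/s

122 ft³/s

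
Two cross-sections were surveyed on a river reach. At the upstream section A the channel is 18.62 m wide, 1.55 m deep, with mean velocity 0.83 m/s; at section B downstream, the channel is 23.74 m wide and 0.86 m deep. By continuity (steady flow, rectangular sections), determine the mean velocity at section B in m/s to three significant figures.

1.17 m/s

Q = A₁V₁ = (18.62×1.55) × 0.83 = 23.95 m³/s
A₂ = 23.74 × 0.86 = 20.42 m²
V₂ = Q/A₂ = 23.95/20.42 = 1.173 m/s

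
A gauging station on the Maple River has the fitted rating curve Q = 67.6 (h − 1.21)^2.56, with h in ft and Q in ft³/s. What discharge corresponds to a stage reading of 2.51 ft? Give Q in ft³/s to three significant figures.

Q = 67.6 × (2.51 − 1.21)^2.56 = 67.6 × 1.3^2.56 = 132.3 ft³/s

132 ft³/s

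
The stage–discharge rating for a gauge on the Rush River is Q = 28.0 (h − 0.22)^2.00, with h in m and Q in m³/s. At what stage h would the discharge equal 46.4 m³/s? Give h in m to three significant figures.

1.51 m

h − h₀ = (Q/C)^(1/b) = (46.4/28.0)^(1/2.00) = 1.287 m
h = 0.22 + 1.287 = 1.507 m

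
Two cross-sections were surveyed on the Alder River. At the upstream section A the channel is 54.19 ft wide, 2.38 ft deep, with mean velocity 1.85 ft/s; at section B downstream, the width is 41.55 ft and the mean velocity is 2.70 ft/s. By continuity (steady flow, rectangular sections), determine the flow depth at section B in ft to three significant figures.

2.13 ft

Q = A₁V₁ = (54.19×2.38) × 1.85 = 238.6 ft³/s
d₂ = Q/(b₂ V₂) = 238.6/(41.55×2.70) = 2.127 ft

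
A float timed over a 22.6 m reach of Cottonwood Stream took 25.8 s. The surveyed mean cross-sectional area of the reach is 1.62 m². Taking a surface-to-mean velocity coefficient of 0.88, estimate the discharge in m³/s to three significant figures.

1.25 m³/s

v_surface = L / t̄ = 22.6 / 25.8 = 0.8760 m/s
v_mean = 0.88 × 0.8760 = 0.7709 m/s
Q = A × v_mean = 1.62 × 0.7709 = 1.249 m³/s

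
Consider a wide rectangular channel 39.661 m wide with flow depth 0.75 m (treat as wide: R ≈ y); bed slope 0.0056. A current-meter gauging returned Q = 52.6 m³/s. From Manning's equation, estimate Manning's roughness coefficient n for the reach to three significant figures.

A = b·y = 39.661 × 0.75 = 29.75 m²
Wide channel: R ≈ y = 0.75 m
n = (1/Q)·A·R^(2/3)·S^(1/2) = (1/52.6) × 29.75 × 0.8255 × 0.07483 = 0.03493

0.0349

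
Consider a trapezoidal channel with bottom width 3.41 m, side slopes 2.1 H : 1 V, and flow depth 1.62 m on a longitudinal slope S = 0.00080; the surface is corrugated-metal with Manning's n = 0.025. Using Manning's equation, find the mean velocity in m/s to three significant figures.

1.14 m/s

A = (b + z·y)·y = (3.41 + 2.1×1.62)×1.62 = 11.04 m²
P = b + 2y√(1+z²) = 3.41 + 2×1.62×√(1+2.1²) = 10.95 m
R = A/P = 11.04/10.95 = 1.008 m
Q = (1/n)·A·R^(2/3)·S^(1/2) = (1/0.025) × 11.04 × 1.008^(2/3) × 0.00080^(1/2) = 12.55 m³/s
V = Q/A = 12.55/11.04 = 1.138 m/s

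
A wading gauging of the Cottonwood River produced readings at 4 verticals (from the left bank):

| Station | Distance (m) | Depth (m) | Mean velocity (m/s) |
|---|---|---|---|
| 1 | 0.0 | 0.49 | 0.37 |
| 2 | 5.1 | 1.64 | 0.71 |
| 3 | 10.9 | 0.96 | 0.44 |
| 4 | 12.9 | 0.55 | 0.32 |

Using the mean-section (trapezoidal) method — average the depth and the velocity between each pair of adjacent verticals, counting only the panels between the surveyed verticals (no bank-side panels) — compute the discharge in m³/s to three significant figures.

7.84 m³/s

Panel 1-2: Δb = 5.1 m, d̄ = (0.49+1.64)/2 = 1.065, v̄ = (0.37+0.71)/2 = 0.54 → q = 5.1×1.065×0.54 = 2.933 m³/s
Panel 2-3: Δb = 5.8 m, d̄ = (1.64+0.96)/2 = 1.3, v̄ = (0.71+0.44)/2 = 0.575 → q = 5.8×1.3×0.575 = 4.336 m³/s
Panel 3-4: Δb = 2 m, d̄ = (0.96+0.55)/2 = 0.755, v̄ = (0.44+0.32)/2 = 0.38 → q = 2×0.755×0.38 = 0.5738 m³/s
Q = Σ q = 7.842 m³/s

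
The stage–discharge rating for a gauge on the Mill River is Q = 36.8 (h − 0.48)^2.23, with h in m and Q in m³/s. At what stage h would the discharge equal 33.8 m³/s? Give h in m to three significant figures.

1.44 m

h − h₀ = (Q/C)^(1/b) = (33.8/36.8)^(1/2.23) = 0.9626 m
h = 0.48 + 0.9626 = 1.443 m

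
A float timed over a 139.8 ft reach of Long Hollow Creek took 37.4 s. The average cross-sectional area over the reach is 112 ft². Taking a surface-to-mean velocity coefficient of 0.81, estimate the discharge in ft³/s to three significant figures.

v_surface = L / t̄ = 139.8 / 37.4 = 3.738 ft/s
v_mean = 0.81 × 3.738 = 3.028 ft/s
Q = A × v_mean = 112 × 3.028 = 339.1 ft³/s

339 ft³/s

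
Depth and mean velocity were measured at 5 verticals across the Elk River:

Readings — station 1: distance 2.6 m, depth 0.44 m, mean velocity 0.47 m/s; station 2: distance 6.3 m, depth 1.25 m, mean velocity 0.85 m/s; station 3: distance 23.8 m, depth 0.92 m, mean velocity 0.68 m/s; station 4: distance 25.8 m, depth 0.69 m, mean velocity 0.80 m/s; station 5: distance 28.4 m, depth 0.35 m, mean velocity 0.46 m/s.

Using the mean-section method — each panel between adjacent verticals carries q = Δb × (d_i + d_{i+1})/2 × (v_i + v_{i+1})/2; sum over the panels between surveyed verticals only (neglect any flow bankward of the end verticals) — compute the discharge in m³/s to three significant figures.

Panel 1-2: Δb = 3.7 m, d̄ = (0.44+1.25)/2 = 0.845, v̄ = (0.47+0.85)/2 = 0.66 → q = 3.7×0.845×0.66 = 2.063 m³/s
Panel 2-3: Δb = 17.5 m, d̄ = (1.25+0.92)/2 = 1.085, v̄ = (0.85+0.68)/2 = 0.765 → q = 17.5×1.085×0.765 = 14.53 m³/s
Panel 3-4: Δb = 2 m, d̄ = (0.92+0.69)/2 = 0.805, v̄ = (0.68+0.80)/2 = 0.74 → q = 2×0.805×0.74 = 1.191 m³/s
Panel 4-5: Δb = 2.6 m, d̄ = (0.69+0.35)/2 = 0.52, v̄ = (0.80+0.46)/2 = 0.63 → q = 2.6×0.52×0.63 = 0.8518 m³/s
Q = Σ q = 18.63 m³/s

18.6 m³/s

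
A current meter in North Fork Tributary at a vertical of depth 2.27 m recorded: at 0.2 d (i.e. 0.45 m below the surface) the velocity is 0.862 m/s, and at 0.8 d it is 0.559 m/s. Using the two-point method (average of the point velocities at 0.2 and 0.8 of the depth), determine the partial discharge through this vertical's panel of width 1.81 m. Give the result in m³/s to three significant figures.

2.92 m³/s

v̄ = (0.862 + 0.559) / 2 = 0.7105 m/s
q = v̄ × d × w = 0.7105 × 2.27 × 1.81 = 2.919 m³/s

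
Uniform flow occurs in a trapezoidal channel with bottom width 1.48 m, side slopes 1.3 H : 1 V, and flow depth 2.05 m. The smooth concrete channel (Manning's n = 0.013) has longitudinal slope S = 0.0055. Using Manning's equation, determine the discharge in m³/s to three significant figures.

49.6 m³/s

A = (b + z·y)·y = (1.48 + 1.3×2.05)×2.05 = 8.497 m²
P = b + 2y√(1+z²) = 1.48 + 2×2.05×√(1+1.3²) = 8.204 m
R = A/P = 8.497/8.204 = 1.036 m
Q = (1/n)·A·R^(2/3)·S^(1/2) = (1/0.013) × 8.497 × 1.036^(2/3) × 0.0055^(1/2) = 49.62 m³/s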